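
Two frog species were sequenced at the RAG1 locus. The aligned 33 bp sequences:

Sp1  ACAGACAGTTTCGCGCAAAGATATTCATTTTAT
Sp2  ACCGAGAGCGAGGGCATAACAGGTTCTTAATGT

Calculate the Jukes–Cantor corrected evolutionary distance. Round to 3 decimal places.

The sequences differ at 17 of 33 sites, so p = 17/33 ≈ 0.515152.
d = −(3/4) ln(1 − 4p/3) = −0.75 ln(1 − 0.686869) = −0.75 ln(0.313131)
  = −0.75 × (-1.161134) = 0.870851 substitutions/site.

0.871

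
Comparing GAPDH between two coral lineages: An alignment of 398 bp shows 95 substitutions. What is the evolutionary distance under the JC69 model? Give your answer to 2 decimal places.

0.29

p = 95/398 ≈ 0.238693.
d = −(3/4) ln(1 − 4p/3) = −0.75 ln(1 − 0.318257) = −0.75 ln(0.681743)
  = −0.75 × (-0.383103) = 0.287327 substitutions/site.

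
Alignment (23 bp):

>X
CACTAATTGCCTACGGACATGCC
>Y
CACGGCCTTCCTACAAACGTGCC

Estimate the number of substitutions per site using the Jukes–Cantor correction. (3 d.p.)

0.467

The sequences differ at 8 of 23 sites (4, 5, 6, 7, 9, 15, 16, 19), so p = 8/23 ≈ 0.347826.
d = −(3/4) ln(1 − 4p/3) = −0.75 ln(1 − 0.463768) = −0.75 ln(0.536232)
  = −0.75 × (-0.623188) = 0.467391 substitutions/site.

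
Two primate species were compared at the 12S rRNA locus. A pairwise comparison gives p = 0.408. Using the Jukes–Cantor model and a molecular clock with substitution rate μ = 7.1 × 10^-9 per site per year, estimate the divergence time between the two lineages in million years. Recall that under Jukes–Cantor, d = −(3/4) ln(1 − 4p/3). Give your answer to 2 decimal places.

d = −(3/4) ln(1 − 4p/3) = −0.75 ln(1 − 0.544) = −0.75 ln(0.456)
  = −0.75 × (-0.785262) = 0.588947 substitutions/site.
Under a molecular clock d = 2μt, so t = d/(2μ) = 0.588947 / (2 × 7.1 × 10^-9) = 41.48 million years.

41.48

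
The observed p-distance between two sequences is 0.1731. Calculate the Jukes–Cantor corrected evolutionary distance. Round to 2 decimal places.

0.20

d = −(3/4) ln(1 − 4p/3) = −0.75 ln(1 − 0.2308) = −0.75 ln(0.7692)
  = −0.75 × (-0.262404) = 0.196803 substitutions/site.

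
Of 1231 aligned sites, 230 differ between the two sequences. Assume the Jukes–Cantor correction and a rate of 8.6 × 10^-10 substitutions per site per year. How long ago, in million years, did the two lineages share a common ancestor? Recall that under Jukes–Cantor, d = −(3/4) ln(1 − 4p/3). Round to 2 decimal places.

124.93

p = 230/1231 ≈ 0.18684.
d = −(3/4) ln(1 − 4p/3) = −0.75 ln(1 − 0.24912) = −0.75 ln(0.75088)
  = −0.75 × (-0.286509) = 0.214882 substitutions/site.
Under a molecular clock d = 2μt, so t = d/(2μ) = 0.214882 / (2 × 8.6 × 10^-10) = 124.93 million years.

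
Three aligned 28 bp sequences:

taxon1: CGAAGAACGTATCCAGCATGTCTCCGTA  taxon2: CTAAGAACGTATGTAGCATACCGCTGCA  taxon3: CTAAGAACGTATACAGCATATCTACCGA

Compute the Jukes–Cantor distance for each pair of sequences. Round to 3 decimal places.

d(taxon1,taxon2) = 0.360, d(taxon1,taxon3) = 0.252, d(taxon2,taxon3) = 0.360

taxon1–taxon2: 8/28 sites differ → p ≈ 0.285714, d = −0.75 ln(1 − 0.380952) = 0.359679 ≈ 0.360.
taxon1–taxon3: 6/28 sites differ → p ≈ 0.214286, d = −0.75 ln(1 − 0.285715) = 0.252355 ≈ 0.252.
taxon2–taxon3: 8/28 sites differ → p ≈ 0.285714, d = −0.75 ln(1 − 0.380952) = 0.359679 ≈ 0.360.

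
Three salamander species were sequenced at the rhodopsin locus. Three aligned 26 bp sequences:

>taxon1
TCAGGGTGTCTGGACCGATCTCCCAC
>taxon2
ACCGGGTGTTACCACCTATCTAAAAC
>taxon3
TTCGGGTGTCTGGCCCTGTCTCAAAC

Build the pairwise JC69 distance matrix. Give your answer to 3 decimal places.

taxon1–taxon2: 10/26 sites differ → p ≈ 0.384615, d = −0.75 ln(1 − 0.51282) = 0.539341 ≈ 0.539.
taxon1–taxon3: 7/26 sites differ → p ≈ 0.269231, d = −0.75 ln(1 − 0.358975) = 0.333515 ≈ 0.334.
taxon2–taxon3: 9/26 sites differ → p ≈ 0.346154, d = −0.75 ln(1 − 0.461539) = 0.464280 ≈ 0.464.

d(taxon1,taxon2) = 0.539, d(taxon1,taxon3) = 0.334, d(taxon2,taxon3) = 0.464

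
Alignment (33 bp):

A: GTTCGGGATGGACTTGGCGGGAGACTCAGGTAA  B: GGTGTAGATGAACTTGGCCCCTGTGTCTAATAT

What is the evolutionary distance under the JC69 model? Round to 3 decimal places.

0.699

The sequences differ at 15 of 33 sites, so p = 15/33 ≈ 0.454545.
d = −(3/4) ln(1 − 4p/3) = −0.75 ln(1 − 0.60606) = −0.75 ln(0.39394)
  = −0.75 × (-0.931557) = 0.698668 substitutions/site.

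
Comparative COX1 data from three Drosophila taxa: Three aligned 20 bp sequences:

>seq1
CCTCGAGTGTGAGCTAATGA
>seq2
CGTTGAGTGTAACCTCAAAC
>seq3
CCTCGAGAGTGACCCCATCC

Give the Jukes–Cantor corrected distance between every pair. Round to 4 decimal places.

d(seq1,seq2) = 0.5716, d(seq1,seq3) = 0.3831, d(seq2,seq3) = 0.4715

seq1–seq2: 8/20 sites differ → p = 0.4, d = −0.75 ln(1 − 0.533333) = 0.571605 ≈ 0.5716.
seq1–seq3: 6/20 sites differ → p = 0.3, d = −0.75 ln(1 − 0.4) = 0.383119 ≈ 0.3831.
seq2–seq3: 7/20 sites differ → p = 0.35, d = −0.75 ln(1 − 0.466667) = 0.471457 ≈ 0.4715.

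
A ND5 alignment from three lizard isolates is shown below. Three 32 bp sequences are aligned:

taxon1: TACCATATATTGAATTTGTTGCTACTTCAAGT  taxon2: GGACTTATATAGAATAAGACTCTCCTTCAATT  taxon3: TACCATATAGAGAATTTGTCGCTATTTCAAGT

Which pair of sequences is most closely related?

taxon1–taxon2: 12/32 differ, p = 0.375, d = 0.520.
taxon1–taxon3: 4/32 differ, p = 0.125, d = 0.137.
taxon2–taxon3: 12/32 differ, p = 0.375, d = 0.520.
The smallest distance is between taxon1 and taxon3.

taxon1 and taxon3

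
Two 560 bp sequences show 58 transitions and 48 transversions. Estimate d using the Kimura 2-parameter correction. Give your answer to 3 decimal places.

0.220

P = 58/560 ≈ 0.103571 and Q = 48/560 ≈ 0.085714.
Under the Kimura two-parameter model, d = −½ ln(1 − 2P − Q) − ¼ ln(1 − 2Q).
1 − 2P − Q = 0.707144, giving −½ ln(0.707144) = 0.173260.
1 − 2Q = 0.828572, giving −¼ ln(0.828572) = 0.047013.
d = 0.173260 + 0.047013 = 0.220273.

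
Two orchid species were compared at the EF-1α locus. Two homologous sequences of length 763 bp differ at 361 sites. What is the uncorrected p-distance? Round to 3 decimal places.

0.473

p = 361/763 = 0.473132… ≈ 0.473 (to 3 d.p.).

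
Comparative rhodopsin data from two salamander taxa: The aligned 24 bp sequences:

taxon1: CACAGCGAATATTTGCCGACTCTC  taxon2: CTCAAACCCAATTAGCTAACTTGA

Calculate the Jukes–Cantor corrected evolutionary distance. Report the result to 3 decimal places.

The sequences differ at 13 of 24 sites, so p = 13/24 ≈ 0.541667.
d = −(3/4) ln(1 − 4p/3) = −0.75 ln(1 − 0.722223) = −0.75 ln(0.277777)
  = −0.75 × (-1.280937) = 0.960703 substitutions/site.

0.961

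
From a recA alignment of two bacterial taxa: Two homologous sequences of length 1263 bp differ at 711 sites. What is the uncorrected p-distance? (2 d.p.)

0.56

p = 711/1263 = 0.562945… ≈ 0.56 (to 2 d.p.).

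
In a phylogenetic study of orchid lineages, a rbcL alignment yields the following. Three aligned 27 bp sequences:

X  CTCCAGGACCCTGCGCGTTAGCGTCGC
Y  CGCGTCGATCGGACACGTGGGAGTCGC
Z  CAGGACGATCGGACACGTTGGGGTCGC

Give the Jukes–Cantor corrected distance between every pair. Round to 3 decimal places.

X–Y: 12/27 sites differ → p ≈ 0.444444, d = −0.75 ln(1 − 0.592592) = 0.673455 ≈ 0.673.
X–Z: 11/27 sites differ → p ≈ 0.407407, d = −0.75 ln(1 − 0.543209) = 0.587647 ≈ 0.588.
Y–Z: 5/27 sites differ → p ≈ 0.185185, d = −0.75 ln(1 − 0.246913) = 0.212681 ≈ 0.213.

d(X,Y) = 0.673, d(X,Z) = 0.588, d(Y,Z) = 0.213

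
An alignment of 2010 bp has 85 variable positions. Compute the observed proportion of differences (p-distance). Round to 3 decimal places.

p = 85/2010 = 0.042288… ≈ 0.042 (to 3 d.p.).

0.042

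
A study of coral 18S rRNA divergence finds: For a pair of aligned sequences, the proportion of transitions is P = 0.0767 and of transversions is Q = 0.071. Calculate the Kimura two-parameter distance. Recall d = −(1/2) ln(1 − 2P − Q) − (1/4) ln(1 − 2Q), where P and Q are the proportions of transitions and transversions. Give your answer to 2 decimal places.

Under the Kimura two-parameter model, d = −½ ln(1 − 2P − Q) − ¼ ln(1 − 2Q).
1 − 2P − Q = 0.7756, giving −½ ln(0.7756) = 0.127059.
1 − 2Q = 0.858, giving −¼ ln(0.858) = 0.038288.
d = 0.127059 + 0.038288 = 0.165347.

0.17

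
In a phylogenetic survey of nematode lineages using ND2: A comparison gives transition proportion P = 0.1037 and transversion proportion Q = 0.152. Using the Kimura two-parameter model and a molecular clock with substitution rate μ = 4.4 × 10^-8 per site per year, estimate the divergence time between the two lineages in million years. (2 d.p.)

Under the Kimura two-parameter model, d = −½ ln(1 − 2P − Q) − ¼ ln(1 − 2Q).
1 − 2P − Q = 0.6406, giving −½ ln(0.6406) = 0.222675.
1 − 2Q = 0.696, giving −¼ ln(0.696) = 0.090601.
d = 0.222675 + 0.090601 = 0.313276.
Under a molecular clock d = 2μt, so t = d/(2μ) = 0.313276 / (2 × 4.4 × 10^-8) = 3.56 million years.

3.56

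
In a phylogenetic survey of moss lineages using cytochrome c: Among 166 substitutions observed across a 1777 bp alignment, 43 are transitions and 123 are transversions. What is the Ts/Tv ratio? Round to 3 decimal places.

R = 43/123 = 0.349593… ≈ 0.350 (to 3 d.p.).

0.350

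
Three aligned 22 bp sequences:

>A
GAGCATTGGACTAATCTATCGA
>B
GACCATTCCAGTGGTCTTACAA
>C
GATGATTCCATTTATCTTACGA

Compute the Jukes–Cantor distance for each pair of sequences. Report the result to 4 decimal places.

d(A,B) = 0.5913, d(A,C) = 0.4975, d(B,C) = 0.3390

A–B: 9/22 sites differ → p ≈ 0.409091, d = −0.75 ln(1 − 0.545455) = 0.591344 ≈ 0.5913.
A–C: 8/22 sites differ → p ≈ 0.363636, d = −0.75 ln(1 − 0.484848) = 0.497470 ≈ 0.4975.
B–C: 6/22 sites differ → p ≈ 0.272727, d = −0.75 ln(1 − 0.363636) = 0.338988 ≈ 0.3390.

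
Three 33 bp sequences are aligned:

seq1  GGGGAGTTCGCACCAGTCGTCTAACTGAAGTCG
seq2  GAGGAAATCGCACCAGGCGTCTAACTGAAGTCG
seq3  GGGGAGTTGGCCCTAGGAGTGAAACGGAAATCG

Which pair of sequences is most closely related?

seq1–seq2: 4/33 differ, p = 0.121, d = 0.132.
seq1–seq3: 9/33 differ, p = 0.273, d = 0.339.
seq2–seq3: 11/33 differ, p = 0.333, d = 0.441.
The smallest distance is between seq1 and seq2.

seq1 and seq2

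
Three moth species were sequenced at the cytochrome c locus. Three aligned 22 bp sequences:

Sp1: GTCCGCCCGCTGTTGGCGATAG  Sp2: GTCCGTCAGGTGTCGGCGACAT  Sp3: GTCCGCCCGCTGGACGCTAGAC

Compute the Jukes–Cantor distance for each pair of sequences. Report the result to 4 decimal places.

Sp1–Sp2: 6/22 sites differ → p ≈ 0.272727, d = −0.75 ln(1 − 0.363636) = 0.338988 ≈ 0.3390.
Sp1–Sp3: 6/22 sites differ → p ≈ 0.272727, d = −0.75 ln(1 − 0.363636) = 0.338988 ≈ 0.3390.
Sp2–Sp3: 9/22 sites differ → p ≈ 0.409091, d = −0.75 ln(1 − 0.545455) = 0.591344 ≈ 0.5913.

d(Sp1,Sp2) = 0.3390, d(Sp1,Sp3) = 0.3390, d(Sp2,Sp3) = 0.5913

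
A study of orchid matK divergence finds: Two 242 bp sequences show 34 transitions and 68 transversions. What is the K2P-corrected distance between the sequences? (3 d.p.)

P = 34/242 ≈ 0.140496 and Q = 68/242 ≈ 0.280992.
Under the Kimura two-parameter model, d = −½ ln(1 − 2P − Q) − ¼ ln(1 − 2Q).
1 − 2P − Q = 0.438016, giving −½ ln(0.438016) = 0.412750.
1 − 2Q = 0.438016, giving −¼ ln(0.438016) = 0.206375.
d = 0.412750 + 0.206375 = 0.619125.

0.619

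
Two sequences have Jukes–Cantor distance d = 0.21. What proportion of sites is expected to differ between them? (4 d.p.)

p = (3/4)(1 − e^(−4d/3)) = 0.75 × (1 − e^(-0.28)) = 0.75 × (1 − 0.755784) = 0.183162.

0.1832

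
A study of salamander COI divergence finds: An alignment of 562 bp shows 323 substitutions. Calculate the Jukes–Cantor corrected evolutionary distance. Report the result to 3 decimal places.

1.090

p = 323/562 ≈ 0.574733.
d = −(3/4) ln(1 − 4p/3) = −0.75 ln(1 − 0.766311) = −0.75 ln(0.233689)
  = −0.75 × (-1.453764) = 1.090323 substitutions/site.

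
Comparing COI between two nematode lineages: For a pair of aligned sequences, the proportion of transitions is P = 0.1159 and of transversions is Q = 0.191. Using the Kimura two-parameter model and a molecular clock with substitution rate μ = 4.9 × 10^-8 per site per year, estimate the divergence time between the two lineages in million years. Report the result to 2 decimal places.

4.03

Under the Kimura two-parameter model, d = −½ ln(1 − 2P − Q) − ¼ ln(1 − 2Q).
1 − 2P − Q = 0.5772, giving −½ ln(0.5772) = 0.274783.
1 − 2Q = 0.618, giving −¼ ln(0.618) = 0.120317.
d = 0.274783 + 0.120317 = 0.395100.
Under a molecular clock d = 2μt, so t = d/(2μ) = 0.395100 / (2 × 4.9 × 10^-8) = 4.03 million years.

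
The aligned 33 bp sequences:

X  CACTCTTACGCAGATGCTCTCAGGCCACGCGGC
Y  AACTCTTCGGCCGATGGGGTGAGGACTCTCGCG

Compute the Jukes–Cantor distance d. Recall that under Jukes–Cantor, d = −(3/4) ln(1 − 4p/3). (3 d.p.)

The sequences differ at 13 of 33 sites, so p = 13/33 ≈ 0.393939.
d = −(3/4) ln(1 − 4p/3) = −0.75 ln(1 − 0.525252) = −0.75 ln(0.474748)
  = −0.75 × (-0.744971) = 0.558728 substitutions/site.

0.559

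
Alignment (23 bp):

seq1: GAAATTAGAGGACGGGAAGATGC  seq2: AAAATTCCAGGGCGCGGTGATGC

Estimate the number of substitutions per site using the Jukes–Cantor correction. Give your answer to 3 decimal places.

The sequences differ at 7 of 23 sites (1, 7, 8, 12, 15, 17, 18), so p = 7/23 ≈ 0.304348.
d = −(3/4) ln(1 − 4p/3) = −0.75 ln(1 − 0.405797) = −0.75 ln(0.594203)
  = −0.75 × (-0.520534) = 0.390401 substitutions/site.

0.390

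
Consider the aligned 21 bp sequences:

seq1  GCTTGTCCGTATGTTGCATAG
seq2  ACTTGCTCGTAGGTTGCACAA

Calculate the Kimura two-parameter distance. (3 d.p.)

0.396

Of 21 sites, 5 differences are transitions and 1 are transversions, so P = 5/21 ≈ 0.238095 and Q = 1/21 ≈ 0.047619.
Under the Kimura two-parameter model, d = −½ ln(1 − 2P − Q) − ¼ ln(1 − 2Q).
1 − 2P − Q = 0.476191, giving −½ ln(0.476191) = 0.370968.
1 − 2Q = 0.904762, giving −¼ ln(0.904762) = 0.025021.
d = 0.370968 + 0.025021 = 0.395989.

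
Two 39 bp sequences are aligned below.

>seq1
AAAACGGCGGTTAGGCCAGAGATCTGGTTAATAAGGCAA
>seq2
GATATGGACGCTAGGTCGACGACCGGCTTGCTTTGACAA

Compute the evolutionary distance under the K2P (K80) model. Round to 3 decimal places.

Of 39 sites, 9 differences are transitions and 9 are transversions, so P = 9/39 ≈ 0.230769 and Q = 9/39 ≈ 0.230769.
Under the Kimura two-parameter model, d = −½ ln(1 − 2P − Q) − ¼ ln(1 − 2Q).
1 − 2P − Q = 0.307693, giving −½ ln(0.307693) = 0.589326.
1 − 2Q = 0.538462, giving −¼ ln(0.538462) = 0.154760.
d = 0.589326 + 0.154760 = 0.744086.

0.744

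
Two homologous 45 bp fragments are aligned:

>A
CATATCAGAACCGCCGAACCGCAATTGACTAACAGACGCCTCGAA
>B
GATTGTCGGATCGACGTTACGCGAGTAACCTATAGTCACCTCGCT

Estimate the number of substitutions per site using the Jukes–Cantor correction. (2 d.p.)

The sequences differ at 21 of 45 sites, so p = 21/45 ≈ 0.466667.
d = −(3/4) ln(1 − 4p/3) = −0.75 ln(1 − 0.622223) = −0.75 ln(0.377777)
  = −0.75 × (-0.973451) = 0.730088 substitutions/site.

0.73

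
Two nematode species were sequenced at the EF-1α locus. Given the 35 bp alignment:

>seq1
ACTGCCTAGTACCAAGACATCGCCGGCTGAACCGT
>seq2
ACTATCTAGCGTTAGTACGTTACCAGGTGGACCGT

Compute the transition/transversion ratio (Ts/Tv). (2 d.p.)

Transitions are A↔G and C↔T; transversions are all other mismatches.
Transitions: 12. Transversions: 2.
R = 12/2 = 6.00.

6.00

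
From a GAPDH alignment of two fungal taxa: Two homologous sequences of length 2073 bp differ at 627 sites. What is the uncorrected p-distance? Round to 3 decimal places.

0.302

p = 627/2073 = 0.302460… ≈ 0.302 (to 3 d.p.).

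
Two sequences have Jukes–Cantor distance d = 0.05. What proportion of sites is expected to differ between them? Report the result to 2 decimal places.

p = (3/4)(1 − e^(−4d/3)) = 0.75 × (1 − e^(-0.066667)) = 0.75 × (1 − 0.935507) = 0.048370.

0.05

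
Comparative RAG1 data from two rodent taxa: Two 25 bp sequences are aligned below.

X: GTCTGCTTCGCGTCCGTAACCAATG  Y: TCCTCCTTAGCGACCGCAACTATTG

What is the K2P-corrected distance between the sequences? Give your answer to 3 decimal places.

0.418

Of 25 sites, 3 differences are transitions and 5 are transversions, so P = 3/25 = 0.12 and Q = 5/25 = 0.2.
Under the Kimura two-parameter model, d = −½ ln(1 − 2P − Q) − ¼ ln(1 − 2Q).
1 − 2P − Q = 0.56, giving −½ ln(0.56) = 0.289909.
1 − 2Q = 0.6, giving −¼ ln(0.6) = 0.127706.
d = 0.289909 + 0.127706 = 0.417615.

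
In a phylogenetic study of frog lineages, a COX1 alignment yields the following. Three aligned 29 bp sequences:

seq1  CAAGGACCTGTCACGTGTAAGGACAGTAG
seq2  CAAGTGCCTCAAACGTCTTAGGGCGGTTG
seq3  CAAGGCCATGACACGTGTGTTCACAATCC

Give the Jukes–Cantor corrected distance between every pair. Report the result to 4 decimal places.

d(seq1,seq2) = 0.4618, d(seq1,seq3) = 0.4618, d(seq2,seq3) = 0.8776

seq1–seq2: 10/29 sites differ → p ≈ 0.344828, d = −0.75 ln(1 − 0.459771) = 0.461822 ≈ 0.4618.
seq1–seq3: 10/29 sites differ → p ≈ 0.344828, d = −0.75 ln(1 − 0.459771) = 0.461822 ≈ 0.4618.
seq2–seq3: 15/29 sites differ → p ≈ 0.517241, d = −0.75 ln(1 − 0.689655) = 0.877553 ≈ 0.8776.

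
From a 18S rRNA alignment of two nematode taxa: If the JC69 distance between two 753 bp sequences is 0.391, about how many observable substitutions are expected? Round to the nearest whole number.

229

Invert JC69: p = (3/4)(1 − e^(−4d/3)) = 0.75 × (1 − e^(-0.521333)) = 0.75 × (1 − 0.593729) = 0.304703.
Expected differing sites = pL ≈ 0.304703 × 753 = 229.441359 ≈ 229.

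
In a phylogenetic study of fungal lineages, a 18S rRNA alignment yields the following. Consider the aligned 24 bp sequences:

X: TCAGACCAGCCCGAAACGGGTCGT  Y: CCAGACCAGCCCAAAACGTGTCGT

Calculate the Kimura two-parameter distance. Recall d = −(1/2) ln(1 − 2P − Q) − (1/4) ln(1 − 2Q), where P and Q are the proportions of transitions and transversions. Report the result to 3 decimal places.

Of 24 sites, 2 differences are transitions and 1 are transversions, so P = 2/24 ≈ 0.083333 and Q = 1/24 ≈ 0.041667.
Under the Kimura two-parameter model, d = −½ ln(1 − 2P − Q) − ¼ ln(1 − 2Q).
1 − 2P − Q = 0.791667, giving −½ ln(0.791667) = 0.116807.
1 − 2Q = 0.916666, giving −¼ ln(0.916666) = 0.021753.
d = 0.116807 + 0.021753 = 0.138560.

0.139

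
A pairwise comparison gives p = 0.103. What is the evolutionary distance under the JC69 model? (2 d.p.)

d = −(3/4) ln(1 − 4p/3) = −0.75 ln(1 − 0.137333) = −0.75 ln(0.862667)
  = −0.75 × (-0.147727) = 0.110795 substitutions/site.

0.11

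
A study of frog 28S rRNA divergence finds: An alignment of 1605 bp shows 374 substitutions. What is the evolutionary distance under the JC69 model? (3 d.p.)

0.279

p = 374/1605 ≈ 0.233022.
d = −(3/4) ln(1 − 4p/3) = −0.75 ln(1 − 0.310696) = −0.75 ln(0.689304)
  = −0.75 × (-0.372073) = 0.279055 substitutions/site.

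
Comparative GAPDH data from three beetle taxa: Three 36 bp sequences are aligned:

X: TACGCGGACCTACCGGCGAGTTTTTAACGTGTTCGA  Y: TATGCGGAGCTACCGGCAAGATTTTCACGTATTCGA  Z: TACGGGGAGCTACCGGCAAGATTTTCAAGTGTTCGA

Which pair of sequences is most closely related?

X–Y: 6/36 differ, p = 0.167, d = 0.188.
X–Z: 6/36 differ, p = 0.167, d = 0.188.
Y–Z: 4/36 differ, p = 0.111, d = 0.120.
The smallest distance is between Y and Z.

Y and Z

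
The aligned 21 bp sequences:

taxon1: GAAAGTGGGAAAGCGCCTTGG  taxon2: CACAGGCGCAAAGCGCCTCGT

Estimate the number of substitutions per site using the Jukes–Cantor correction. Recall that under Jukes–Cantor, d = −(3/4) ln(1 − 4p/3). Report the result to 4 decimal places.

0.4408

The sequences differ at 7 of 21 sites (1, 3, 6, 7, 9, 19, 21), so p = 7/21 ≈ 0.333333.
d = −(3/4) ln(1 − 4p/3) = −0.75 ln(1 − 0.444444) = −0.75 ln(0.555556)
  = −0.75 × (-0.587786) = 0.440840 substitutions/site.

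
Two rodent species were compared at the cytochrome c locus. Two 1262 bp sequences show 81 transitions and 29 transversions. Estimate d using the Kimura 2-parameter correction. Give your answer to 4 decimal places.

0.0938

P = 81/1262 ≈ 0.064184 and Q = 29/1262 ≈ 0.022979.
Under the Kimura two-parameter model, d = −½ ln(1 − 2P − Q) − ¼ ln(1 − 2Q).
1 − 2P − Q = 0.848653, giving −½ ln(0.848653) = 0.082052.
1 − 2Q = 0.954042, giving −¼ ln(0.954042) = 0.011762.
d = 0.082052 + 0.011762 = 0.093814.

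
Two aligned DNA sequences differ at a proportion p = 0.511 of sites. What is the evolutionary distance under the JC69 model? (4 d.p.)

0.8577

d = −(3/4) ln(1 − 4p/3) = −0.75 ln(1 − 0.681333) = −0.75 ln(0.318667)
  = −0.75 × (-1.143609) = 0.857707 substitutions/site.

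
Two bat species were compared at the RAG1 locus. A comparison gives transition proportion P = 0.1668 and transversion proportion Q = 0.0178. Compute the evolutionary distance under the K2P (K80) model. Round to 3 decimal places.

Under the Kimura two-parameter model, d = −½ ln(1 − 2P − Q) − ¼ ln(1 − 2Q).
1 − 2P − Q = 0.6486, giving −½ ln(0.6486) = 0.216470.
1 − 2Q = 0.9644, giving −¼ ln(0.9644) = 0.009062.
d = 0.216470 + 0.009062 = 0.225532.

0.226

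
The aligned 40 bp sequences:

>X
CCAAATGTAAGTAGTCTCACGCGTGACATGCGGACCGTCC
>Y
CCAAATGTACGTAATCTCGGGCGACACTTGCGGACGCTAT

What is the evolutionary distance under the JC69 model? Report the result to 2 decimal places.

0.34

The sequences differ at 11 of 40 sites, so p = 11/40 = 0.275.
d = −(3/4) ln(1 − 4p/3) = −0.75 ln(1 − 0.366667) = −0.75 ln(0.633333)
  = −0.75 × (-0.456759) = 0.342569 substitutions/site.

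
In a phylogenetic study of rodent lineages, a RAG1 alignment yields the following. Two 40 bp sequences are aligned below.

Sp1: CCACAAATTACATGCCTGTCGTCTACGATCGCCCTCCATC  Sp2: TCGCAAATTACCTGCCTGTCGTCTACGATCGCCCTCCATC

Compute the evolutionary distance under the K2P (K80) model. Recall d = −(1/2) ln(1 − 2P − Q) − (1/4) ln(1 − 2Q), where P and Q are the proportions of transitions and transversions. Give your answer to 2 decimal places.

0.08

Of 40 sites, 2 differences are transitions and 1 are transversions, so P = 2/40 = 0.05 and Q = 1/40 = 0.025.
Under the Kimura two-parameter model, d = −½ ln(1 − 2P − Q) − ¼ ln(1 − 2Q).
1 − 2P − Q = 0.875, giving −½ ln(0.875) = 0.066766.
1 − 2Q = 0.95, giving −¼ ln(0.95) = 0.012823.
d = 0.066766 + 0.012823 = 0.079589.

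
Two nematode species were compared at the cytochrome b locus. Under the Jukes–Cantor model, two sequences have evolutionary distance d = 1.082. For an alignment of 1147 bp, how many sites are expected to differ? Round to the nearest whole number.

Invert JC69: p = (3/4)(1 − e^(−4d/3)) = 0.75 × (1 − e^(-1.442667)) = 0.75 × (1 − 0.236297) = 0.572777.
Expected differing sites = pL ≈ 0.572777 × 1147 = 656.975219 ≈ 657.

657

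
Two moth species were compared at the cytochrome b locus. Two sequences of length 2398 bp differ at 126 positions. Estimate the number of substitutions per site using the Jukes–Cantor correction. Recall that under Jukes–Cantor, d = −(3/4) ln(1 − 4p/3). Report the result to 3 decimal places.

0.054

p = 126/2398 ≈ 0.052544.
d = −(3/4) ln(1 − 4p/3) = −0.75 ln(1 − 0.070059) = −0.75 ln(0.929941)
  = −0.75 × (-0.072634) = 0.054476 substitutions/site.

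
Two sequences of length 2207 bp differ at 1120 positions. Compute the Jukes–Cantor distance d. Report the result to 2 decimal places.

p = 1120/2207 ≈ 0.507476.
d = −(3/4) ln(1 − 4p/3) = −0.75 ln(1 − 0.676635) = −0.75 ln(0.323365)
  = −0.75 × (-1.128974) = 0.846731 substitutions/site.

0.85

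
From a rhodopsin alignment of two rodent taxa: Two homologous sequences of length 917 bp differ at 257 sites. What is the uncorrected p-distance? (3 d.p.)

0.280

p = 257/917 = 0.280261… ≈ 0.280 (to 3 d.p.).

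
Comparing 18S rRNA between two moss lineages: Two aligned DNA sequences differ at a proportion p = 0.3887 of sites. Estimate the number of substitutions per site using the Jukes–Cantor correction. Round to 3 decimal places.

d = −(3/4) ln(1 − 4p/3) = −0.75 ln(1 − 0.518267) = −0.75 ln(0.481733)
  = −0.75 × (-0.730365) = 0.547774 substitutions/site.

0.548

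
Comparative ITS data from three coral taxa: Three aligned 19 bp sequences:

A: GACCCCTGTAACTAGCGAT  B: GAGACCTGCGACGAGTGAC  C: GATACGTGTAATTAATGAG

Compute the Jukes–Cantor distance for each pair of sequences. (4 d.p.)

A–B: 7/19 sites differ → p ≈ 0.368421, d = −0.75 ln(1 − 0.491228) = 0.506816 ≈ 0.5068.
A–C: 7/19 sites differ → p ≈ 0.368421, d = −0.75 ln(1 − 0.491228) = 0.506816 ≈ 0.5068.
B–C: 8/19 sites differ → p ≈ 0.421053, d = −0.75 ln(1 − 0.561404) = 0.618132 ≈ 0.6181.

d(A,B) = 0.5068, d(A,C) = 0.5068, d(B,C) = 0.6181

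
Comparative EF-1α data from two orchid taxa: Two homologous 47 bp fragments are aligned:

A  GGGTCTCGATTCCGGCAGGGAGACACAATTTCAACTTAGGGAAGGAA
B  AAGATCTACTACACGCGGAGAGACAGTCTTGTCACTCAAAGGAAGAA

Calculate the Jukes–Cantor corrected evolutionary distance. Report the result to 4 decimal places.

0.8566

The sequences differ at 24 of 47 sites, so p = 24/47 ≈ 0.510638.
d = −(3/4) ln(1 − 4p/3) = −0.75 ln(1 − 0.680851) = −0.75 ln(0.319149)
  = −0.75 × (-1.142097) = 0.856573 substitutions/site.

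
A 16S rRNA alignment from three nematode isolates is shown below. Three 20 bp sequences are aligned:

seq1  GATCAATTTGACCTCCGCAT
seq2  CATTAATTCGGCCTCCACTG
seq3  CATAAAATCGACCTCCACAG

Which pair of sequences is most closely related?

seq2 and seq3

seq1–seq2: 7/20 differ, p = 0.350, d = 0.471.
seq1–seq3: 6/20 differ, p = 0.300, d = 0.383.
seq2–seq3: 4/20 differ, p = 0.200, d = 0.233.
The smallest distance is between seq2 and seq3.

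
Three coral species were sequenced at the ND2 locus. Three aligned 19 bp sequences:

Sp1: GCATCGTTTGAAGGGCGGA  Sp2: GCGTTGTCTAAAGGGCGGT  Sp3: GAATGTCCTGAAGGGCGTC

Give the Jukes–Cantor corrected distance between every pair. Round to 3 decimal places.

d(Sp1,Sp2) = 0.324, d(Sp1,Sp3) = 0.507, d(Sp2,Sp3) = 0.618

Sp1–Sp2: 5/19 sites differ → p ≈ 0.263158, d = −0.75 ln(1 − 0.350877) = 0.324100 ≈ 0.324.
Sp1–Sp3: 7/19 sites differ → p ≈ 0.368421, d = −0.75 ln(1 − 0.491228) = 0.506816 ≈ 0.507.
Sp2–Sp3: 8/19 sites differ → p ≈ 0.421053, d = −0.75 ln(1 − 0.561404) = 0.618132 ≈ 0.618.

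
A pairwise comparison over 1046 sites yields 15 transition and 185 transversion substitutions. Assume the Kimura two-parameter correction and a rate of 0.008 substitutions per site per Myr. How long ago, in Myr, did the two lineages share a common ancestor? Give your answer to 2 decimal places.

P = 15/1046 ≈ 0.01434 and Q = 185/1046 ≈ 0.176864.
Under the Kimura two-parameter model, d = −½ ln(1 − 2P − Q) − ¼ ln(1 − 2Q).
1 − 2P − Q = 0.794456, giving −½ ln(0.794456) = 0.115049.
1 − 2Q = 0.646272, giving −¼ ln(0.646272) = 0.109134.
d = 0.115049 + 0.109134 = 0.224183.
Under a molecular clock d = 2μt, so t = d/(2μ) = 0.224183 / (2 × 0.008) = 14.01 Myr.

14.01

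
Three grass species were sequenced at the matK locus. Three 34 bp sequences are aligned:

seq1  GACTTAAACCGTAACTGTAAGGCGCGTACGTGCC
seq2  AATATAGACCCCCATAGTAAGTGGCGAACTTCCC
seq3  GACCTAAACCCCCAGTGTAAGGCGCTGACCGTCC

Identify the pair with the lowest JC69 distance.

seq1 and seq3

seq1–seq2: 14/34 differ, p = 0.412, d = 0.597.
seq1–seq3: 10/34 differ, p = 0.294, d = 0.373.
seq2–seq3: 13/34 differ, p = 0.382, d = 0.535.
The smallest distance is between seq1 and seq3.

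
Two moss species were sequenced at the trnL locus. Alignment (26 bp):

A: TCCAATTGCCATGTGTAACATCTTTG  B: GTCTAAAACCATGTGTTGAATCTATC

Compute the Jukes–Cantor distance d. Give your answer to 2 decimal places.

0.62

The sequences differ at 11 of 26 sites, so p = 11/26 ≈ 0.423077.
d = −(3/4) ln(1 − 4p/3) = −0.75 ln(1 − 0.564103) = −0.75 ln(0.435897)
  = −0.75 × (-0.830349) = 0.622762 substitutions/site.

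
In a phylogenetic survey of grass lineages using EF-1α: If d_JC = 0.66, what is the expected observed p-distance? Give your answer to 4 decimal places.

0.4389

p = (3/4)(1 − e^(−4d/3)) = 0.75 × (1 − e^(-0.88)) = 0.75 × (1 − 0.414783) = 0.438913.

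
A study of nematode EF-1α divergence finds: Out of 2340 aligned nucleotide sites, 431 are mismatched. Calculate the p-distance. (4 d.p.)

p = 431/2340 = 0.184188… ≈ 0.1842 (to 4 d.p.).

0.1842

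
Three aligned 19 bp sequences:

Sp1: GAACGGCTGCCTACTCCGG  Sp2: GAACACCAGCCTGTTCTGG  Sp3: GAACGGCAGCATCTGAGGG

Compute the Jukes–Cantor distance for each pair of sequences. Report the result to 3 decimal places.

d(Sp1,Sp2) = 0.410, d(Sp1,Sp3) = 0.507, d(Sp2,Sp3) = 0.507

Sp1–Sp2: 6/19 sites differ → p ≈ 0.315789, d = −0.75 ln(1 − 0.421052) = 0.409907 ≈ 0.410.
Sp1–Sp3: 7/19 sites differ → p ≈ 0.368421, d = −0.75 ln(1 − 0.491228) = 0.506816 ≈ 0.507.
Sp2–Sp3: 7/19 sites differ → p ≈ 0.368421, d = −0.75 ln(1 − 0.491228) = 0.506816 ≈ 0.507.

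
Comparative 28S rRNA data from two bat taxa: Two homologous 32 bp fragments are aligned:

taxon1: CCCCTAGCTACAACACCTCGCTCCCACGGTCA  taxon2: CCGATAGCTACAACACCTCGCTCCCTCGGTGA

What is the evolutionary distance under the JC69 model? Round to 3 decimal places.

The sequences differ at 4 of 32 sites (3, 4, 26, 31), so p = 4/32 = 0.125.
d = −(3/4) ln(1 − 4p/3) = −0.75 ln(1 − 0.166667) = −0.75 ln(0.833333)
  = −0.75 × (-0.182322) = 0.136742 substitutions/site.

0.137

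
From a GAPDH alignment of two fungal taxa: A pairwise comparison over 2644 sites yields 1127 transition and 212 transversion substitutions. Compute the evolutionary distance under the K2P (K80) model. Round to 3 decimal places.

P = 1127/2644 ≈ 0.426248 and Q = 212/2644 ≈ 0.080182.
Under the Kimura two-parameter model, d = −½ ln(1 − 2P − Q) − ¼ ln(1 − 2Q).
1 − 2P − Q = 0.067322, giving −½ ln(0.067322) = 1.349134.
1 − 2Q = 0.839636, giving −¼ ln(0.839636) = 0.043697.
d = 1.349134 + 0.043697 = 1.392831.

1.393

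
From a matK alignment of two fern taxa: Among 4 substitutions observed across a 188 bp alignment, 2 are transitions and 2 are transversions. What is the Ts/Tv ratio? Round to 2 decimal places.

1.00

R = 2/2 = 1.00.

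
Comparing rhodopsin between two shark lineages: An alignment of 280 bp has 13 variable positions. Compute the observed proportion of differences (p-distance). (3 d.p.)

0.046

p = 13/280 = 0.046428… ≈ 0.046 (to 3 d.p.).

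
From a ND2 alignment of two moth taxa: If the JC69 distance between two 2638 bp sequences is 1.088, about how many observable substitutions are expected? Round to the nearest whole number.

1515

Invert JC69: p = (3/4)(1 − e^(−4d/3)) = 0.75 × (1 − e^(-1.450667)) = 0.75 × (1 − 0.234414) = 0.574190.
Expected differing sites = pL ≈ 0.574190 × 2638 = 1514.71322 ≈ 1515.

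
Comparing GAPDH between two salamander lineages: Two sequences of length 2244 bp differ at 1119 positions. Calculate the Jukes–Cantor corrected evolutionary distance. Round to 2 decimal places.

0.82

p = 1119/2244 ≈ 0.498663.
d = −(3/4) ln(1 − 4p/3) = −0.75 ln(1 − 0.664884) = −0.75 ln(0.335116)
  = −0.75 × (-1.093279) = 0.819959 substitutions/site.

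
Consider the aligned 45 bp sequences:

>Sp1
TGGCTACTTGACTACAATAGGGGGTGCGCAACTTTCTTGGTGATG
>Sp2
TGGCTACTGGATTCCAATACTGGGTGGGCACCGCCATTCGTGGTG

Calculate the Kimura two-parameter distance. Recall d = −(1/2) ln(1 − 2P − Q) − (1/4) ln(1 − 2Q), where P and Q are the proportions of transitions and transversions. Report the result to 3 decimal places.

Of 45 sites, 4 differences are transitions and 9 are transversions, so P = 4/45 ≈ 0.088889 and Q = 9/45 = 0.2.
Under the Kimura two-parameter model, d = −½ ln(1 − 2P − Q) − ¼ ln(1 − 2Q).
1 − 2P − Q = 0.622222, giving −½ ln(0.622222) = 0.237229.
1 − 2Q = 0.6, giving −¼ ln(0.6) = 0.127706.
d = 0.237229 + 0.127706 = 0.364935.

0.365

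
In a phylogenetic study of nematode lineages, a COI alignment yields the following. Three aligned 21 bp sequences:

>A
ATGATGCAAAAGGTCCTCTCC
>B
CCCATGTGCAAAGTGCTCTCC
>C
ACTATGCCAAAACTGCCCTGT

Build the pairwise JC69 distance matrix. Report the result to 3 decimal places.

A–B: 8/21 sites differ → p ≈ 0.380952, d = −0.75 ln(1 − 0.507936) = 0.531860 ≈ 0.532.
A–C: 9/21 sites differ → p ≈ 0.428571, d = −0.75 ln(1 − 0.571428) = 0.635472 ≈ 0.635.
B–C: 9/21 sites differ → p ≈ 0.428571, d = −0.75 ln(1 − 0.571428) = 0.635472 ≈ 0.635.

d(A,B) = 0.532, d(A,C) = 0.635, d(B,C) = 0.635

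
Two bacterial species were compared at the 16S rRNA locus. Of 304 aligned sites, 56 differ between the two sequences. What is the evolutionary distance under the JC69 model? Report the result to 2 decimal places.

p = 56/304 ≈ 0.184211.
d = −(3/4) ln(1 − 4p/3) = −0.75 ln(1 − 0.245615) = −0.75 ln(0.754385)
  = −0.75 × (-0.281852) = 0.211389 substitutions/site.

0.21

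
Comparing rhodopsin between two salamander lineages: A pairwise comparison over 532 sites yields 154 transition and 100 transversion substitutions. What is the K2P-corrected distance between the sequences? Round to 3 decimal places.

0.846

P = 154/532 ≈ 0.289474 and Q = 100/532 ≈ 0.18797.
Under the Kimura two-parameter model, d = −½ ln(1 − 2P − Q) − ¼ ln(1 − 2Q).
1 − 2P − Q = 0.233082, giving −½ ln(0.233082) = 0.728182.
1 − 2Q = 0.62406, giving −¼ ln(0.62406) = 0.117877.
d = 0.728182 + 0.117877 = 0.846059.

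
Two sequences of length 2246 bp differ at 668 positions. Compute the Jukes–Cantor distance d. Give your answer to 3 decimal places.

0.379

p = 668/2246 ≈ 0.297418.
d = −(3/4) ln(1 − 4p/3) = −0.75 ln(1 − 0.396557) = −0.75 ln(0.603443)
  = −0.75 × (-0.505104) = 0.378828 substitutions/site.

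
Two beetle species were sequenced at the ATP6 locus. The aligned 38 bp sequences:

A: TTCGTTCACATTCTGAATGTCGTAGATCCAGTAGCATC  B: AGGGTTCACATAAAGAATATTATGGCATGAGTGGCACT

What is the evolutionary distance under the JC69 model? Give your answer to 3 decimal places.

The sequences differ at 17 of 38 sites, so p = 17/38 ≈ 0.447368.
d = −(3/4) ln(1 − 4p/3) = −0.75 ln(1 − 0.596491) = −0.75 ln(0.403509)
  = −0.75 × (-0.907556) = 0.680667 substitutions/site.

0.681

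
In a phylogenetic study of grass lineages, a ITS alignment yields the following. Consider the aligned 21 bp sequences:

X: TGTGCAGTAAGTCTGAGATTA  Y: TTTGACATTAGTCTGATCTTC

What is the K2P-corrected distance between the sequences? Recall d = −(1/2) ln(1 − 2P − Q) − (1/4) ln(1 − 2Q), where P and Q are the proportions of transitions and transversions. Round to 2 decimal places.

Of 21 sites, 1 differences are transitions and 7 are transversions, so P = 1/21 ≈ 0.047619 and Q = 7/21 ≈ 0.333333.
Under the Kimura two-parameter model, d = −½ ln(1 − 2P − Q) − ¼ ln(1 − 2Q).
1 − 2P − Q = 0.571429, giving −½ ln(0.571429) = 0.279808.
1 − 2Q = 0.333334, giving −¼ ln(0.333334) = 0.274653.
d = 0.279808 + 0.274653 = 0.554461.

0.55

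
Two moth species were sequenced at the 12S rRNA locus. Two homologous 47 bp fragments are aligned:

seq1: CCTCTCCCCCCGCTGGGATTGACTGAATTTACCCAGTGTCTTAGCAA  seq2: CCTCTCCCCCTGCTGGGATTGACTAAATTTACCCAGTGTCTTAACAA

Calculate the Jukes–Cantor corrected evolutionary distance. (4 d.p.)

The sequences differ at 3 of 47 sites (11, 25, 44), so p = 3/47 ≈ 0.06383.
d = −(3/4) ln(1 − 4p/3) = −0.75 ln(1 − 0.085107) = −0.75 ln(0.914893)
  = −0.75 × (-0.088948) = 0.066711 substitutions/site.

0.0667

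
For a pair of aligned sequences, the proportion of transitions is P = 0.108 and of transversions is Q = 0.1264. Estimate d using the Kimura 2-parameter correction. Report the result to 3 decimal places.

Under the Kimura two-parameter model, d = −½ ln(1 − 2P − Q) − ¼ ln(1 − 2Q).
1 − 2P − Q = 0.6576, giving −½ ln(0.6576) = 0.209579.
1 − 2Q = 0.7472, giving −¼ ln(0.7472) = 0.072856.
d = 0.209579 + 0.072856 = 0.282435.

0.282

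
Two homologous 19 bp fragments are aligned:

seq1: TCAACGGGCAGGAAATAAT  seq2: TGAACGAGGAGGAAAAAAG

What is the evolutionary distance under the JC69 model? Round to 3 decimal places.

The sequences differ at 5 of 19 sites (2, 7, 9, 16, 19), so p = 5/19 ≈ 0.263158.
d = −(3/4) ln(1 − 4p/3) = −0.75 ln(1 − 0.350877) = −0.75 ln(0.649123)
  = −0.75 × (-0.432133) = 0.324100 substitutions/site.

0.324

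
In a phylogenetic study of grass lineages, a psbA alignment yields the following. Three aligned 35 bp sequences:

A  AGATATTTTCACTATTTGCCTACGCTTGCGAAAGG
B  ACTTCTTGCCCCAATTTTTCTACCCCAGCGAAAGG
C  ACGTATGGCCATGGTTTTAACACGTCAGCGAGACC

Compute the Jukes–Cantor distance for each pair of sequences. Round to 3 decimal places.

d(A,B) = 0.458, d(A,C) = 0.868, d(B,C) = 0.635

A–B: 12/35 sites differ → p ≈ 0.342857, d = −0.75 ln(1 − 0.457143) = 0.458182 ≈ 0.458.
A–C: 18/35 sites differ → p ≈ 0.514286, d = −0.75 ln(1 − 0.685715) = 0.868091 ≈ 0.868.
B–C: 15/35 sites differ → p ≈ 0.428571, d = −0.75 ln(1 − 0.571428) = 0.635472 ≈ 0.635.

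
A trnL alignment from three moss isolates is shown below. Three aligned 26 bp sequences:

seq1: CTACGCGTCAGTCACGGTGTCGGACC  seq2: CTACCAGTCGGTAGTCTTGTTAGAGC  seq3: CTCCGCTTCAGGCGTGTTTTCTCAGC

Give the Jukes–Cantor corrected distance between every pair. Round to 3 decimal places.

d(seq1,seq2) = 0.623, d(seq1,seq3) = 0.539, d(seq2,seq3) = 0.717

seq1–seq2: 11/26 sites differ → p ≈ 0.423077, d = −0.75 ln(1 − 0.564103) = 0.622762 ≈ 0.623.
seq1–seq3: 10/26 sites differ → p ≈ 0.384615, d = −0.75 ln(1 − 0.51282) = 0.539341 ≈ 0.539.
seq2–seq3: 12/26 sites differ → p ≈ 0.461538, d = −0.75 ln(1 − 0.615384) = 0.716632 ≈ 0.717.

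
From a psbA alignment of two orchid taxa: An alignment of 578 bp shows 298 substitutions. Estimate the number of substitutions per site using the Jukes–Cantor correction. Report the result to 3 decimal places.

p = 298/578 ≈ 0.515571.
d = −(3/4) ln(1 − 4p/3) = −0.75 ln(1 − 0.687428) = −0.75 ln(0.312572)
  = −0.75 × (-1.162920) = 0.872190 substitutions/site.

0.872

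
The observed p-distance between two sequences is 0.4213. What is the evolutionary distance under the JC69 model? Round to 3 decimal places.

0.619

d = −(3/4) ln(1 − 4p/3) = −0.75 ln(1 − 0.561733) = −0.75 ln(0.438267)
  = −0.75 × (-0.824927) = 0.618695 substitutions/site.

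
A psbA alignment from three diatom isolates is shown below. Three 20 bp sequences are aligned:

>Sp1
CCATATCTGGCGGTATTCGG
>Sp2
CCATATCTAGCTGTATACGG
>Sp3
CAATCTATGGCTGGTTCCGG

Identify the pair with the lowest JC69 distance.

Sp1–Sp2: 3/20 differ, p = 0.150, d = 0.167.
Sp1–Sp3: 7/20 differ, p = 0.350, d = 0.471.
Sp2–Sp3: 7/20 differ, p = 0.350, d = 0.471.
The smallest distance is between Sp1 and Sp2.

Sp1 and Sp2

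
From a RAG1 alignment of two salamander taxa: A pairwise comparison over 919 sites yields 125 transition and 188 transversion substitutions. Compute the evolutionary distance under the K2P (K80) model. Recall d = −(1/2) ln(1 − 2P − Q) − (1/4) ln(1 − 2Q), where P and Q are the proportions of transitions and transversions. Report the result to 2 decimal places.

P = 125/919 ≈ 0.136017 and Q = 188/919 ≈ 0.20457.
Under the Kimura two-parameter model, d = −½ ln(1 − 2P − Q) − ¼ ln(1 − 2Q).
1 − 2P − Q = 0.523396, giving −½ ln(0.523396) = 0.323708.
1 − 2Q = 0.59086, giving −¼ ln(0.59086) = 0.131544.
d = 0.323708 + 0.131544 = 0.455252.

0.46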